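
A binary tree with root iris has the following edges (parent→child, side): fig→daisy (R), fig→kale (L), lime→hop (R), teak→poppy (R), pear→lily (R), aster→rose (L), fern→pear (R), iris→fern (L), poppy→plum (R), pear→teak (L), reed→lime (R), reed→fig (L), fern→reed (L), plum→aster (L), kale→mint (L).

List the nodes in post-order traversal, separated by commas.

mint, kale, daisy, fig, hop, lime, reed, rose, aster, plum, poppy, teak, lily, pear, fern, iris

Post-order visits the left subtree, then the right subtree, then the node.
At iris: go left to fern.
  At fern: go left to reed.
    At reed: go left to fig.
      At fig: go left to kale.
        At kale: go left to mint.
          mint is a leaf — visit mint.
        At kale: no right child.
        Visit kale.
      At fig: go right to daisy.
        daisy is a leaf — visit daisy.
      Visit fig.
    At reed: go right to lime.
      At lime: no left child.
      At lime: go right to hop.
        hop is a leaf — visit hop.
      Visit lime.
    Visit reed.
  At fern: go right to pear.
    At pear: go left to teak.
      At teak: no left child.
      At teak: go right to poppy.
        At poppy: no left child.
        At poppy: go right to plum.
          At plum: go left to aster.
            At aster: go left to rose.
              rose is a leaf — visit rose.
            At aster: no right child.
            Visit aster.
          At plum: no right child.
          Visit plum.
        Visit poppy.
      Visit teak.
    At pear: go right to lily.
      lily is a leaf — visit lily.
    Visit pear.
  Visit fern.
At iris: no right child.
Visit iris.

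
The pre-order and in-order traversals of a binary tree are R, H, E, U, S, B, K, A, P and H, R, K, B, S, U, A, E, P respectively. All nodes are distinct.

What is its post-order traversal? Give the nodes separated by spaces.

The first element of pre-order is the root; it splits in-order into left and right subtrees.
Root R: left subtree has 1 node {H}, right has 7 {K, B, S, U, A, E, P}.
  Root E: left subtree has 5 nodes {K, B, S, U, A}, right has 1 {P}.
    Root U: left subtree has 3 nodes {K, B, S}, right has 1 {A}.
      Root S: left subtree has 2 nodes {K, B}, right has 0 { }.
        Root B: left subtree has 1 node {K}, right has 0 { }.

H K B S A U P E R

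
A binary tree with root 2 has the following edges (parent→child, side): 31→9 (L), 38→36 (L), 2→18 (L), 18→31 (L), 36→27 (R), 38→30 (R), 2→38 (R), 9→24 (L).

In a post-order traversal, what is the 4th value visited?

Post-order visits the left subtree, then the right subtree, then the node.
At 2: go left to 18.
  At 18: go left to 31.
    At 31: go left to 9.
      At 9: go left to 24.
        24 is a leaf — visit 24.
      At 9: no right child.
      Visit 9.
    At 31: no right child.
    Visit 31.
  At 18: no right child.
  Visit 18.
At 2: go right to 38.
  At 38: go left to 36.
    At 36: no left child.
    At 36: go right to 27.
      27 is a leaf — visit 27.
    Visit 36.
  At 38: go right to 30.
    30 is a leaf — visit 30.
  Visit 38.
Visit 2.
Full post-order sequence: 24, 9, 31, 18, 27, 36, 30, 38, 2.

18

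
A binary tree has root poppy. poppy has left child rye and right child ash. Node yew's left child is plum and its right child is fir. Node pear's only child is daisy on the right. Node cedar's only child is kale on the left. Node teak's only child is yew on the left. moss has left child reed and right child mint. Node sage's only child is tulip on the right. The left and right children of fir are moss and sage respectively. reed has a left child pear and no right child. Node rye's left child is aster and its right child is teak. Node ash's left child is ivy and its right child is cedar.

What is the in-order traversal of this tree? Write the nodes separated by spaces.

aster rye plum yew pear daisy reed moss mint fir sage tulip teak poppy ivy ash kale cedar

In-order visits the left subtree, then the node, then the right subtree.
At poppy: go left to rye.
  At rye: go left to aster.
    aster is a leaf — visit aster.
  Visit rye.
  At rye: go right to teak.
    At teak: go left to yew.
      At yew: go left to plum.
        plum is a leaf — visit plum.
      Visit yew.
      At yew: go right to fir.
        At fir: go left to moss.
          At moss: go left to reed.
            At reed: go left to pear.
              At pear: no left child.
              Visit pear.
              At pear: go right to daisy.
                daisy is a leaf — visit daisy.
            Visit reed.
            At reed: no right child.
          Visit moss.
          At moss: go right to mint.
            mint is a leaf — visit mint.
        Visit fir.
        At fir: go right to sage.
          At sage: no left child.
          Visit sage.
          At sage: go right to tulip.
            tulip is a leaf — visit tulip.
    Visit teak.
    At teak: no right child.
Visit poppy.
At poppy: go right to ash.
  At ash: go left to ivy.
    ivy is a leaf — visit ivy.
  Visit ash.
  At ash: go right to cedar.
    At cedar: go left to kale.
      kale is a leaf — visit kale.
    Visit cedar.
    At cedar: no right child.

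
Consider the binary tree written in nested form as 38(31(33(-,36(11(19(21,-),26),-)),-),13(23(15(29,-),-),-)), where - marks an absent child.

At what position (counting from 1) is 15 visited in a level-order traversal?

Level-order visits nodes level by level from the root, left to right within each level.
Level 0: 38
Level 1: 31, 13
Level 2: 33, 23
Level 3: 36, 15
Level 4: 11, 29
Level 5: 19, 26
Level 6: 21
Full level-order sequence: 38, 31, 13, 33, 23, 36, 15, 11, 29, 19, 26, 21.

7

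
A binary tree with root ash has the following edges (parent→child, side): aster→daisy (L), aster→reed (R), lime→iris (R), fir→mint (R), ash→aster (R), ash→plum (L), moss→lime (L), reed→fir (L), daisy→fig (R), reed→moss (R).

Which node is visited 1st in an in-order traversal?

plum

In-order visits the left subtree, then the node, then the right subtree.
At ash: go left to plum.
  plum is a leaf — visit plum.
Visit ash.
At ash: go right to aster.
  At aster: go left to daisy.
    At daisy: no left child.
    Visit daisy.
    At daisy: go right to fig.
      fig is a leaf — visit fig.
  Visit aster.
  At aster: go right to reed.
    At reed: go left to fir.
      At fir: no left child.
      Visit fir.
      At fir: go right to mint.
        mint is a leaf — visit mint.
    Visit reed.
    At reed: go right to moss.
      At moss: go left to lime.
        At lime: no left child.
        Visit lime.
        At lime: go right to iris.
          iris is a leaf — visit iris.
      Visit moss.
      At moss: no right child.
Full in-order sequence: plum, ash, daisy, fig, aster, fir, mint, reed, lime, iris, moss.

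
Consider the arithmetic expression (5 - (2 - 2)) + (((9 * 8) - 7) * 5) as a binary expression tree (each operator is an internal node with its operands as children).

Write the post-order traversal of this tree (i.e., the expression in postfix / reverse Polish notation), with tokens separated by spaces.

Post-order on an expression tree gives postfix notation: for each operator, emit left operand, right operand, then the operator.

5 2 2 - - 9 8 * 7 - 5 * +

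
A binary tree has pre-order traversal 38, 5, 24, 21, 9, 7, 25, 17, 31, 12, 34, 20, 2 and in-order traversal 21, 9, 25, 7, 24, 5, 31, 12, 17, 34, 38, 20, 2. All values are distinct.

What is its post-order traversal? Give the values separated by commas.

25, 7, 9, 21, 24, 12, 31, 34, 17, 5, 2, 20, 38

The first element of pre-order is the root; it splits in-order into left and right subtrees.
Root 38: left subtree has 10 nodes {21, 9, 25, 7, 24, 5, 31, 12, 17, 34}, right has 2 {20, 2}.
  Root 5: left subtree has 5 nodes {21, 9, 25, 7, 24}, right has 4 {31, 12, 17, 34}.
    Root 24: left subtree has 4 nodes {21, 9, 25, 7}, right has 0 { }.
      Root 21: left subtree has 0 nodes { }, right has 3 {9, 25, 7}.
        Root 9: left subtree has 0 nodes { }, right has 2 {25, 7}.
          Root 7: left subtree has 1 node {25}, right has 0 { }.
    Root 17: left subtree has 2 nodes {31, 12}, right has 1 {34}.
      Root 31: left subtree has 0 nodes { }, right has 1 {12}.
  Root 20: left subtree has 0 nodes { }, right has 1 {2}.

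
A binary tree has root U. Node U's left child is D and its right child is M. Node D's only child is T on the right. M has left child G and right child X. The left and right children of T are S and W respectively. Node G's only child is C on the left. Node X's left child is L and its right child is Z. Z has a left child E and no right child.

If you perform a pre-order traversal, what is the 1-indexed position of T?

Pre-order visits the node, then its left subtree, then its right subtree.
Visit U.
At U: go left to D.
  Visit D.
  At D: no left child.
  At D: go right to T.
    Visit T.
    At T: go left to S.
      S is a leaf — visit S.
    At T: go right to W.
      W is a leaf — visit W.
At U: go right to M.
  Visit M.
  At M: go left to G.
    Visit G.
    At G: go left to C.
      C is a leaf — visit C.
    At G: no right child.
  At M: go right to X.
    Visit X.
    At X: go left to L.
      L is a leaf — visit L.
    At X: go right to Z.
      Visit Z.
      At Z: go left to E.
        E is a leaf — visit E.
      At Z: no right child.
Full pre-order sequence: U, D, T, S, W, M, G, C, X, L, Z, E.

3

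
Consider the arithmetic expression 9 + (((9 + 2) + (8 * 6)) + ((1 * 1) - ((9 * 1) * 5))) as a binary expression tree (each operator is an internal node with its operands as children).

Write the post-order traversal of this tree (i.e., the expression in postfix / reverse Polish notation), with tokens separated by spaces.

9 9 2 + 8 6 * + 1 1 * 9 1 * 5 * - + +

Post-order on an expression tree gives postfix notation: for each operator, emit left operand, right operand, then the operator.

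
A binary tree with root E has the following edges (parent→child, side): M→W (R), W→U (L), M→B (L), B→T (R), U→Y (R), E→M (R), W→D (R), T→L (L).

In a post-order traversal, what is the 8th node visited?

Post-order visits the left subtree, then the right subtree, then the node.
At E: no left child.
At E: go right to M.
  At M: go left to B.
    At B: no left child.
    At B: go right to T.
      At T: go left to L.
        L is a leaf — visit L.
      At T: no right child.
      Visit T.
    Visit B.
  At M: go right to W.
    At W: go left to U.
      At U: no left child.
      At U: go right to Y.
        Y is a leaf — visit Y.
      Visit U.
    At W: go right to D.
      D is a leaf — visit D.
    Visit W.
  Visit M.
Visit E.
Full post-order sequence: L, T, B, Y, U, D, W, M, E.

M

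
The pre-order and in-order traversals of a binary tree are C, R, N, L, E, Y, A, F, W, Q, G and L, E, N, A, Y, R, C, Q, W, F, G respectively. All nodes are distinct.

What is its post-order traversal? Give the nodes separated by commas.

The first element of pre-order is the root; it splits in-order into left and right subtrees.
Root C: left subtree has 6 nodes {L, E, N, A, Y, R}, right has 4 {Q, W, F, G}.
  Root R: left subtree has 5 nodes {L, E, N, A, Y}, right has 0 { }.
    Root N: left subtree has 2 nodes {L, E}, right has 2 {A, Y}.
      Root L: left subtree has 0 nodes { }, right has 1 {E}.
      Root Y: left subtree has 1 node {A}, right has 0 { }.
  Root F: left subtree has 2 nodes {Q, W}, right has 1 {G}.
    Root W: left subtree has 1 node {Q}, right has 0 { }.

E, L, A, Y, N, R, Q, W, G, F, C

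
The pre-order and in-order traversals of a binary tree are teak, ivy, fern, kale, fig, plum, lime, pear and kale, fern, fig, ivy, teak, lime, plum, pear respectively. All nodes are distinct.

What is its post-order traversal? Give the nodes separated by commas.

kale, fig, fern, ivy, lime, pear, plum, teak

The first element of pre-order is the root; it splits in-order into left and right subtrees.
Root teak: left subtree has 4 nodes {kale, fern, fig, ivy}, right has 3 {lime, plum, pear}.
  Root ivy: left subtree has 3 nodes {kale, fern, fig}, right has 0 { }.
    Root fern: left subtree has 1 node {kale}, right has 1 {fig}.
  Root plum: left subtree has 1 node {lime}, right has 1 {pear}.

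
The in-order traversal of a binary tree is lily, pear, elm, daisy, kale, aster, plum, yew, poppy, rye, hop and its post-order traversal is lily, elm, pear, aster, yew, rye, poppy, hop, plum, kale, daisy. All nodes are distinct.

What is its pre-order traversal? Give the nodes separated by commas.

The last element of post-order is the root; it splits in-order into left and right subtrees.
Root daisy: left subtree has 3 nodes {lily, pear, elm}, right has 7 {kale, aster, plum, yew, poppy, rye, hop}.
  Root pear: left subtree has 1 node {lily}, right has 1 {elm}.
  Root kale: left subtree has 0 nodes { }, right has 6 {aster, plum, yew, poppy, rye, hop}.
    Root plum: left subtree has 1 node {aster}, right has 4 {yew, poppy, rye, hop}.
      Root hop: left subtree has 3 nodes {yew, poppy, rye}, right has 0 { }.
        Root poppy: left subtree has 1 node {yew}, right has 1 {rye}.

daisy, pear, lily, elm, kale, plum, aster, hop, poppy, yew, rye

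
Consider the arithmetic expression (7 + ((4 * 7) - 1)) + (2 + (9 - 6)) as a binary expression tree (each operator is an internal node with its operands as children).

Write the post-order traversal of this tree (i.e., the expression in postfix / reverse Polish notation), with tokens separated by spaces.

7 4 7 * 1 - + 2 9 6 - + +

Post-order on an expression tree gives postfix notation: for each operator, emit left operand, right operand, then the operator.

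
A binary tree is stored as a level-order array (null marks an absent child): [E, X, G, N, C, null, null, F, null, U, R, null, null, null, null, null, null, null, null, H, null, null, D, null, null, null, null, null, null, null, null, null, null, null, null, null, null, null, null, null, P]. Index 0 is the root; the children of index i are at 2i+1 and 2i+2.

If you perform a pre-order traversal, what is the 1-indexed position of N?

3

Pre-order visits the node, then its left subtree, then its right subtree.
Visit E.
At E: go left to X.
  Visit X.
  At X: go left to N.
    Visit N.
    At N: go left to F.
      F is a leaf — visit F.
    At N: no right child.
  At X: go right to C.
    Visit C.
    At C: go left to U.
      Visit U.
      At U: go left to H.
        Visit H.
        At H: no left child.
        At H: go right to P.
          P is a leaf — visit P.
      At U: no right child.
    At C: go right to R.
      Visit R.
      At R: no left child.
      At R: go right to D.
        D is a leaf — visit D.
At E: go right to G.
  G is a leaf — visit G.
Full pre-order sequence: E, X, N, F, C, U, H, P, R, D, G.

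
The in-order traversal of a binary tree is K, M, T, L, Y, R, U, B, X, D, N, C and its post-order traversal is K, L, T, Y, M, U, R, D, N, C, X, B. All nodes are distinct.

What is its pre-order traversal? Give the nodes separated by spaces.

B R M K Y T L U X C N D

The last element of post-order is the root; it splits in-order into left and right subtrees.
Root B: left subtree has 7 nodes {K, M, T, L, Y, R, U}, right has 4 {X, D, N, C}.
  Root R: left subtree has 5 nodes {K, M, T, L, Y}, right has 1 {U}.
    Root M: left subtree has 1 node {K}, right has 3 {T, L, Y}.
      Root Y: left subtree has 2 nodes {T, L}, right has 0 { }.
        Root T: left subtree has 0 nodes { }, right has 1 {L}.
  Root X: left subtree has 0 nodes { }, right has 3 {D, N, C}.
    Root C: left subtree has 2 nodes {D, N}, right has 0 { }.
      Root N: left subtree has 1 node {D}, right has 0 { }.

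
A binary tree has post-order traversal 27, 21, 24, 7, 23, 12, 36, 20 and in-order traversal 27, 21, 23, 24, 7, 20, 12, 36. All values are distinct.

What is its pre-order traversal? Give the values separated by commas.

The last element of post-order is the root; it splits in-order into left and right subtrees.
Root 20: left subtree has 5 nodes {27, 21, 23, 24, 7}, right has 2 {12, 36}.
  Root 23: left subtree has 2 nodes {27, 21}, right has 2 {24, 7}.
    Root 21: left subtree has 1 node {27}, right has 0 { }.
    Root 7: left subtree has 1 node {24}, right has 0 { }.
  Root 36: left subtree has 1 node {12}, right has 0 { }.

20, 23, 21, 27, 7, 24, 36, 12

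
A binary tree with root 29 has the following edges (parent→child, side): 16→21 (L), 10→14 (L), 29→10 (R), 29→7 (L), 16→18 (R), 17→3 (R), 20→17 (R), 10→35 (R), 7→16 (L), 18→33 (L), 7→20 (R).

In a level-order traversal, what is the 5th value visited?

Level-order visits nodes level by level from the root, left to right within each level.
Level 0: 29
Level 1: 7, 10
Level 2: 16, 20, 14, 35
Level 3: 21, 18, 17
Level 4: 33, 3
Full level-order sequence: 29, 7, 10, 16, 20, 14, 35, 21, 18, 17, 33, 3.

20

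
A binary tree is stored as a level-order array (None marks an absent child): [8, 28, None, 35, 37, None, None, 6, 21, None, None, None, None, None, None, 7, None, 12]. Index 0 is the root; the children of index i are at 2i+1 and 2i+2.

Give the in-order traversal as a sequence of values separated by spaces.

In-order visits the left subtree, then the node, then the right subtree.
At 8: go left to 28.
  At 28: go left to 35.
    At 35: go left to 6.
      At 6: go left to 7.
        7 is a leaf — visit 7.
      Visit 6.
      At 6: no right child.
    Visit 35.
    At 35: go right to 21.
      At 21: go left to 12.
        12 is a leaf — visit 12.
      Visit 21.
      At 21: no right child.
  Visit 28.
  At 28: go right to 37.
    37 is a leaf — visit 37.
Visit 8.
At 8: no right child.

7 6 35 12 21 28 37 8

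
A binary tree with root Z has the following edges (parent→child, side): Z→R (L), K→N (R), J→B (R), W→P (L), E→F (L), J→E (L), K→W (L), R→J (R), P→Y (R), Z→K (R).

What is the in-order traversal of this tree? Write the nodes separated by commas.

R, F, E, J, B, Z, P, Y, W, K, N

In-order visits the left subtree, then the node, then the right subtree.
At Z: go left to R.
  At R: no left child.
  Visit R.
  At R: go right to J.
    At J: go left to E.
      At E: go left to F.
        F is a leaf — visit F.
      Visit E.
      At E: no right child.
    Visit J.
    At J: go right to B.
      B is a leaf — visit B.
Visit Z.
At Z: go right to K.
  At K: go left to W.
    At W: go left to P.
      At P: no left child.
      Visit P.
      At P: go right to Y.
        Y is a leaf — visit Y.
    Visit W.
    At W: no right child.
  Visit K.
  At K: go right to N.
    N is a leaf — visit N.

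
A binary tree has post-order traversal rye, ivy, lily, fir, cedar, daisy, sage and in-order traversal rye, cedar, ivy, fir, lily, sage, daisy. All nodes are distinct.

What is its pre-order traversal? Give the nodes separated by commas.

The last element of post-order is the root; it splits in-order into left and right subtrees.
Root sage: left subtree has 5 nodes {rye, cedar, ivy, fir, lily}, right has 1 {daisy}.
  Root cedar: left subtree has 1 node {rye}, right has 3 {ivy, fir, lily}.
    Root fir: left subtree has 1 node {ivy}, right has 1 {lily}.

sage, cedar, rye, fir, ivy, lily, daisy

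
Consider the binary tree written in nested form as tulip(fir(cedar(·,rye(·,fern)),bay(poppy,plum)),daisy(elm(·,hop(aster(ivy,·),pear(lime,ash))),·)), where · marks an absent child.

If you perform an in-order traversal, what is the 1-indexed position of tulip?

In-order visits the left subtree, then the node, then the right subtree.
At tulip: go left to fir.
  At fir: go left to cedar.
    At cedar: no left child.
    Visit cedar.
    At cedar: go right to rye.
      At rye: no left child.
      Visit rye.
      At rye: go right to fern.
        fern is a leaf — visit fern.
  Visit fir.
  At fir: go right to bay.
    At bay: go left to poppy.
      poppy is a leaf — visit poppy.
    Visit bay.
    At bay: go right to plum.
      plum is a leaf — visit plum.
Visit tulip.
At tulip: go right to daisy.
  At daisy: go left to elm.
    At elm: no left child.
    Visit elm.
    At elm: go right to hop.
      At hop: go left to aster.
        At aster: go left to ivy.
          ivy is a leaf — visit ivy.
        Visit aster.
        At aster: no right child.
      Visit hop.
      At hop: go right to pear.
        At pear: go left to lime.
          lime is a leaf — visit lime.
        Visit pear.
        At pear: go right to ash.
          ash is a leaf — visit ash.
  Visit daisy.
  At daisy: no right child.
Full in-order sequence: cedar, rye, fern, fir, poppy, bay, plum, tulip, elm, ivy, aster, hop, lime, pear, ash, daisy.

8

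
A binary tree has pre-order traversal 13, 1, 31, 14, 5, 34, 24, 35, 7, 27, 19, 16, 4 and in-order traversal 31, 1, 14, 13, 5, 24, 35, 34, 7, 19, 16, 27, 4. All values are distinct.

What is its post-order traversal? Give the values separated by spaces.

31 14 1 35 24 16 19 4 27 7 34 5 13

The first element of pre-order is the root; it splits in-order into left and right subtrees.
Root 13: left subtree has 3 nodes {31, 1, 14}, right has 9 {5, 24, 35, 34, 7, 19, 16, 27, 4}.
  Root 1: left subtree has 1 node {31}, right has 1 {14}.
  Root 5: left subtree has 0 nodes { }, right has 8 {24, 35, 34, 7, 19, 16, 27, 4}.
    Root 34: left subtree has 2 nodes {24, 35}, right has 5 {7, 19, 16, 27, 4}.
      Root 24: left subtree has 0 nodes { }, right has 1 {35}.
      Root 7: left subtree has 0 nodes { }, right has 4 {19, 16, 27, 4}.
        Root 27: left subtree has 2 nodes {19, 16}, right has 1 {4}.
          Root 19: left subtree has 0 nodes { }, right has 1 {16}.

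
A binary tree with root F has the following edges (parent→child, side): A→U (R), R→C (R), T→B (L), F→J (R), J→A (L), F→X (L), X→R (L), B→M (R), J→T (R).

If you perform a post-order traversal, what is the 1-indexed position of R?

Post-order visits the left subtree, then the right subtree, then the node.
At F: go left to X.
  At X: go left to R.
    At R: no left child.
    At R: go right to C.
      C is a leaf — visit C.
    Visit R.
  At X: no right child.
  Visit X.
At F: go right to J.
  At J: go left to A.
    At A: no left child.
    At A: go right to U.
      U is a leaf — visit U.
    Visit A.
  At J: go right to T.
    At T: go left to B.
      At B: no left child.
      At B: go right to M.
        M is a leaf — visit M.
      Visit B.
    At T: no right child.
    Visit T.
  Visit J.
Visit F.
Full post-order sequence: C, R, X, U, A, M, B, T, J, F.

2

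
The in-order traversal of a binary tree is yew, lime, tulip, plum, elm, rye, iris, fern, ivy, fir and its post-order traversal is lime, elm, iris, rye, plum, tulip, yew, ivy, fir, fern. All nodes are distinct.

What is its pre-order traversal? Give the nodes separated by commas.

The last element of post-order is the root; it splits in-order into left and right subtrees.
Root fern: left subtree has 7 nodes {yew, lime, tulip, plum, elm, rye, iris}, right has 2 {ivy, fir}.
  Root yew: left subtree has 0 nodes { }, right has 6 {lime, tulip, plum, elm, rye, iris}.
    Root tulip: left subtree has 1 node {lime}, right has 4 {plum, elm, rye, iris}.
      Root plum: left subtree has 0 nodes { }, right has 3 {elm, rye, iris}.
        Root rye: left subtree has 1 node {elm}, right has 1 {iris}.
  Root fir: left subtree has 1 node {ivy}, right has 0 { }.

fern, yew, tulip, lime, plum, rye, elm, iris, fir, ivy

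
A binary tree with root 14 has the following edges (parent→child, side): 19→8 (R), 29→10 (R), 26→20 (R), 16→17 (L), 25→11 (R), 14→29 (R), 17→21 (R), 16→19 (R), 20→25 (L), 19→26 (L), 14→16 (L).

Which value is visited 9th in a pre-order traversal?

Pre-order visits the node, then its left subtree, then its right subtree.
Visit 14.
At 14: go left to 16.
  Visit 16.
  At 16: go left to 17.
    Visit 17.
    At 17: no left child.
    At 17: go right to 21.
      21 is a leaf — visit 21.
  At 16: go right to 19.
    Visit 19.
    At 19: go left to 26.
      Visit 26.
      At 26: no left child.
      At 26: go right to 20.
        Visit 20.
        At 20: go left to 25.
          Visit 25.
          At 25: no left child.
          At 25: go right to 11.
            11 is a leaf — visit 11.
        At 20: no right child.
    At 19: go right to 8.
      8 is a leaf — visit 8.
At 14: go right to 29.
  Visit 29.
  At 29: no left child.
  At 29: go right to 10.
    10 is a leaf — visit 10.
Full pre-order sequence: 14, 16, 17, 21, 19, 26, 20, 25, 11, 8, 29, 10.

11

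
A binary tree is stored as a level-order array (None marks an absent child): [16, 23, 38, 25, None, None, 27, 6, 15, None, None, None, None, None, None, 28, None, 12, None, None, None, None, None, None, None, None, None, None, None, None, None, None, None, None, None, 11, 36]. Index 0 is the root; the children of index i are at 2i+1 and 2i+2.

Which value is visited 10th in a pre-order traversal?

Pre-order visits the node, then its left subtree, then its right subtree.
Visit 16.
At 16: go left to 23.
  Visit 23.
  At 23: go left to 25.
    Visit 25.
    At 25: go left to 6.
      Visit 6.
      At 6: go left to 28.
        28 is a leaf — visit 28.
      At 6: no right child.
    At 25: go right to 15.
      Visit 15.
      At 15: go left to 12.
        Visit 12.
        At 12: go left to 11.
          11 is a leaf — visit 11.
        At 12: go right to 36.
          36 is a leaf — visit 36.
      At 15: no right child.
  At 23: no right child.
At 16: go right to 38.
  Visit 38.
  At 38: no left child.
  At 38: go right to 27.
    27 is a leaf — visit 27.
Full pre-order sequence: 16, 23, 25, 6, 28, 15, 12, 11, 36, 38, 27.

38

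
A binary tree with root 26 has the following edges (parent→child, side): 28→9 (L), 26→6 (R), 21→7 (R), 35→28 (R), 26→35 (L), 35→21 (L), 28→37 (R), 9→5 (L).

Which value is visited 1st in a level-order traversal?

Level-order visits nodes level by level from the root, left to right within each level.
Level 0: 26
Level 1: 35, 6
Level 2: 21, 28
Level 3: 7, 9, 37
Level 4: 5
Full level-order sequence: 26, 35, 6, 21, 28, 7, 9, 37, 5.

26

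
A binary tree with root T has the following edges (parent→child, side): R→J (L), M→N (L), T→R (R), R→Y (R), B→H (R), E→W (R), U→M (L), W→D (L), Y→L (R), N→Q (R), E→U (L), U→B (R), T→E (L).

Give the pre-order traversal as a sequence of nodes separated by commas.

Pre-order visits the node, then its left subtree, then its right subtree.
Visit T.
At T: go left to E.
  Visit E.
  At E: go left to U.
    Visit U.
    At U: go left to M.
      Visit M.
      At M: go left to N.
        Visit N.
        At N: no left child.
        At N: go right to Q.
          Q is a leaf — visit Q.
      At M: no right child.
    At U: go right to B.
      Visit B.
      At B: no left child.
      At B: go right to H.
        H is a leaf — visit H.
  At E: go right to W.
    Visit W.
    At W: go left to D.
      D is a leaf — visit D.
    At W: no right child.
At T: go right to R.
  Visit R.
  At R: go left to J.
    J is a leaf — visit J.
  At R: go right to Y.
    Visit Y.
    At Y: no left child.
    At Y: go right to L.
      L is a leaf — visit L.

T, E, U, M, N, Q, B, H, W, D, R, J, Y, L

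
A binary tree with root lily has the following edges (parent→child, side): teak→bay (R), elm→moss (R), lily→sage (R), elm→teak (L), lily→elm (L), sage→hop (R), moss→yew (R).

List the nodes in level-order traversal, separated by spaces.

lily elm sage teak moss hop bay yew

Level-order visits nodes level by level from the root, left to right within each level.
Level 0: lily
Level 1: elm, sage
Level 2: teak, moss, hop
Level 3: bay, yew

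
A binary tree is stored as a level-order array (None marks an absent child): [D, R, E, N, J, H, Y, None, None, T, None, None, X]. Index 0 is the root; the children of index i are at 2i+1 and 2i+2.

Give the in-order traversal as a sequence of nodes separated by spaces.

In-order visits the left subtree, then the node, then the right subtree.
At D: go left to R.
  At R: go left to N.
    N is a leaf — visit N.
  Visit R.
  At R: go right to J.
    At J: go left to T.
      T is a leaf — visit T.
    Visit J.
    At J: no right child.
Visit D.
At D: go right to E.
  At E: go left to H.
    At H: no left child.
    Visit H.
    At H: go right to X.
      X is a leaf — visit X.
  Visit E.
  At E: go right to Y.
    Y is a leaf — visit Y.

N R T J D H X E Y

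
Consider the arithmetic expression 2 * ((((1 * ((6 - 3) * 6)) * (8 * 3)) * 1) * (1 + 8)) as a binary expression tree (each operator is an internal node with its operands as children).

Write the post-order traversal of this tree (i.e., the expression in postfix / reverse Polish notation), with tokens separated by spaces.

2 1 6 3 - 6 * * 8 3 * * 1 * 1 8 + * *

Post-order on an expression tree gives postfix notation: for each operator, emit left operand, right operand, then the operator.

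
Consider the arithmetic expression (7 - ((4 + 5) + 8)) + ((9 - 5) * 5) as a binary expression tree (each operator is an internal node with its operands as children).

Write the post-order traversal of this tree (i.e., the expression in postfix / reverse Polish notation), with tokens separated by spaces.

Post-order on an expression tree gives postfix notation: for each operator, emit left operand, right operand, then the operator.

7 4 5 + 8 + - 9 5 - 5 * +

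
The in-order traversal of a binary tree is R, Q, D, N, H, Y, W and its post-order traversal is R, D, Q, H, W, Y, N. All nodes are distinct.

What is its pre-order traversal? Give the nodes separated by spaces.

N Q R D Y H W

The last element of post-order is the root; it splits in-order into left and right subtrees.
Root N: left subtree has 3 nodes {R, Q, D}, right has 3 {H, Y, W}.
  Root Q: left subtree has 1 node {R}, right has 1 {D}.
  Root Y: left subtree has 1 node {H}, right has 1 {W}.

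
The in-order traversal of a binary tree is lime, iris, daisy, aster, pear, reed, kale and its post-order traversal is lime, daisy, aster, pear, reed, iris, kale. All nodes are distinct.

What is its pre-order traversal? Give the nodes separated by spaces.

The last element of post-order is the root; it splits in-order into left and right subtrees.
Root kale: left subtree has 6 nodes {lime, iris, daisy, aster, pear, reed}, right has 0 { }.
  Root iris: left subtree has 1 node {lime}, right has 4 {daisy, aster, pear, reed}.
    Root reed: left subtree has 3 nodes {daisy, aster, pear}, right has 0 { }.
      Root pear: left subtree has 2 nodes {daisy, aster}, right has 0 { }.
        Root aster: left subtree has 1 node {daisy}, right has 0 { }.

kale iris lime reed pear aster daisy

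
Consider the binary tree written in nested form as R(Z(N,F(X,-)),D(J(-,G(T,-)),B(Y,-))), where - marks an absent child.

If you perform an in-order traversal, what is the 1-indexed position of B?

11

In-order visits the left subtree, then the node, then the right subtree.
At R: go left to Z.
  At Z: go left to N.
    N is a leaf — visit N.
  Visit Z.
  At Z: go right to F.
    At F: go left to X.
      X is a leaf — visit X.
    Visit F.
    At F: no right child.
Visit R.
At R: go right to D.
  At D: go left to J.
    At J: no left child.
    Visit J.
    At J: go right to G.
      At G: go left to T.
        T is a leaf — visit T.
      Visit G.
      At G: no right child.
  Visit D.
  At D: go right to B.
    At B: go left to Y.
      Y is a leaf — visit Y.
    Visit B.
    At B: no right child.
Full in-order sequence: N, Z, X, F, R, J, T, G, D, Y, B.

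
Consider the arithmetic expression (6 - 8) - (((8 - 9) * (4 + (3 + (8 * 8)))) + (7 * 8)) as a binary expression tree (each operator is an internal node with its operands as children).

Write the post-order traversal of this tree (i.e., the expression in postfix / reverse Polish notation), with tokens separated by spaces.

Post-order on an expression tree gives postfix notation: for each operator, emit left operand, right operand, then the operator.

6 8 - 8 9 - 4 3 8 8 * + + * 7 8 * + -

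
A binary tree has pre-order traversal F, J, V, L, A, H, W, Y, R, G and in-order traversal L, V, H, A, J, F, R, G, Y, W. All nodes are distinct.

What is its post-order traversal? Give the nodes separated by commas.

The first element of pre-order is the root; it splits in-order into left and right subtrees.
Root F: left subtree has 5 nodes {L, V, H, A, J}, right has 4 {R, G, Y, W}.
  Root J: left subtree has 4 nodes {L, V, H, A}, right has 0 { }.
    Root V: left subtree has 1 node {L}, right has 2 {H, A}.
      Root A: left subtree has 1 node {H}, right has 0 { }.
  Root W: left subtree has 3 nodes {R, G, Y}, right has 0 { }.
    Root Y: left subtree has 2 nodes {R, G}, right has 0 { }.
      Root R: left subtree has 0 nodes { }, right has 1 {G}.

L, H, A, V, J, G, R, Y, W, F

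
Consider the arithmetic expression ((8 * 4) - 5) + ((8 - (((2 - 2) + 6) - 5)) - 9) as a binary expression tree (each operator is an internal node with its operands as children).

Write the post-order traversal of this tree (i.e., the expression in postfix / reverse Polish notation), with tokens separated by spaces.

8 4 * 5 - 8 2 2 - 6 + 5 - - 9 - +

Post-order on an expression tree gives postfix notation: for each operator, emit left operand, right operand, then the operator.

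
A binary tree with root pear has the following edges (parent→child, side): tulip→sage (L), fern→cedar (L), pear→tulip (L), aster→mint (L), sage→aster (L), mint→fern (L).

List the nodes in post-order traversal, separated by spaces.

Post-order visits the left subtree, then the right subtree, then the node.
At pear: go left to tulip.
  At tulip: go left to sage.
    At sage: go left to aster.
      At aster: go left to mint.
        At mint: go left to fern.
          At fern: go left to cedar.
            cedar is a leaf — visit cedar.
          At fern: no right child.
          Visit fern.
        At mint: no right child.
        Visit mint.
      At aster: no right child.
      Visit aster.
    At sage: no right child.
    Visit sage.
  At tulip: no right child.
  Visit tulip.
At pear: no right child.
Visit pear.

cedar fern mint aster sage tulip pear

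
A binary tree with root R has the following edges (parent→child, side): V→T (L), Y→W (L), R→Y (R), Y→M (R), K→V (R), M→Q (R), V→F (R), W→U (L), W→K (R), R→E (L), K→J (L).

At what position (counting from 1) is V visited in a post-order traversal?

6

Post-order visits the left subtree, then the right subtree, then the node.
At R: go left to E.
  E is a leaf — visit E.
At R: go right to Y.
  At Y: go left to W.
    At W: go left to U.
      U is a leaf — visit U.
    At W: go right to K.
      At K: go left to J.
        J is a leaf — visit J.
      At K: go right to V.
        At V: go left to T.
          T is a leaf — visit T.
        At V: go right to F.
          F is a leaf — visit F.
        Visit V.
      Visit K.
    Visit W.
  At Y: go right to M.
    At M: no left child.
    At M: go right to Q.
      Q is a leaf — visit Q.
    Visit M.
  Visit Y.
Visit R.
Full post-order sequence: E, U, J, T, F, V, K, W, Q, M, Y, R.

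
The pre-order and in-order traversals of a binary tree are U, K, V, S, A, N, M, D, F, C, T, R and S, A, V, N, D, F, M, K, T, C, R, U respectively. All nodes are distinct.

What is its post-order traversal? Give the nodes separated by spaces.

The first element of pre-order is the root; it splits in-order into left and right subtrees.
Root U: left subtree has 11 nodes {S, A, V, N, D, F, M, K, T, C, R}, right has 0 { }.
  Root K: left subtree has 7 nodes {S, A, V, N, D, F, M}, right has 3 {T, C, R}.
    Root V: left subtree has 2 nodes {S, A}, right has 4 {N, D, F, M}.
      Root S: left subtree has 0 nodes { }, right has 1 {A}.
      Root N: left subtree has 0 nodes { }, right has 3 {D, F, M}.
        Root M: left subtree has 2 nodes {D, F}, right has 0 { }.
          Root D: left subtree has 0 nodes { }, right has 1 {F}.
    Root C: left subtree has 1 node {T}, right has 1 {R}.

A S F D M N V T R C K U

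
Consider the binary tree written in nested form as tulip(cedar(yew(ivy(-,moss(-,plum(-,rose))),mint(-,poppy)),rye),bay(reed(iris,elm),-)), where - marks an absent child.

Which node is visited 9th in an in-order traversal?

In-order visits the left subtree, then the node, then the right subtree.
At tulip: go left to cedar.
  At cedar: go left to yew.
    At yew: go left to ivy.
      At ivy: no left child.
      Visit ivy.
      At ivy: go right to moss.
        At moss: no left child.
        Visit moss.
        At moss: go right to plum.
          At plum: no left child.
          Visit plum.
          At plum: go right to rose.
            rose is a leaf — visit rose.
    Visit yew.
    At yew: go right to mint.
      At mint: no left child.
      Visit mint.
      At mint: go right to poppy.
        poppy is a leaf — visit poppy.
  Visit cedar.
  At cedar: go right to rye.
    rye is a leaf — visit rye.
Visit tulip.
At tulip: go right to bay.
  At bay: go left to reed.
    At reed: go left to iris.
      iris is a leaf — visit iris.
    Visit reed.
    At reed: go right to elm.
      elm is a leaf — visit elm.
  Visit bay.
  At bay: no right child.
Full in-order sequence: ivy, moss, plum, rose, yew, mint, poppy, cedar, rye, tulip, iris, reed, elm, bay.

rye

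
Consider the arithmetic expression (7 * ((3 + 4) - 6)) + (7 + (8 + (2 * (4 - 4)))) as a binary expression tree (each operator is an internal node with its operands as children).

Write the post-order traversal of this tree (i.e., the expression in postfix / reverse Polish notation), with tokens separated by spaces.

7 3 4 + 6 - * 7 8 2 4 4 - * + + +

Post-order on an expression tree gives postfix notation: for each operator, emit left operand, right operand, then the operator.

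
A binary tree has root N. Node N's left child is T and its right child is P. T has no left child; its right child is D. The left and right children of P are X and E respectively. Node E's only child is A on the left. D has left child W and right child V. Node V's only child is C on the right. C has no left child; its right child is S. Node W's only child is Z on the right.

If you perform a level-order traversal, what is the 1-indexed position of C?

Level-order visits nodes level by level from the root, left to right within each level.
Level 0: N
Level 1: T, P
Level 2: D, X, E
Level 3: W, V, A
Level 4: Z, C
Level 5: S
Full level-order sequence: N, T, P, D, X, E, W, V, A, Z, C, S.

11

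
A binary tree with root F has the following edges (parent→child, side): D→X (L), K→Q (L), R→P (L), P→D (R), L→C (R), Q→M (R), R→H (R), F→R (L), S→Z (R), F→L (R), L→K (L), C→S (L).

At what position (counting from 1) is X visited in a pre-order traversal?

5

Pre-order visits the node, then its left subtree, then its right subtree.
Visit F.
At F: go left to R.
  Visit R.
  At R: go left to P.
    Visit P.
    At P: no left child.
    At P: go right to D.
      Visit D.
      At D: go left to X.
        X is a leaf — visit X.
      At D: no right child.
  At R: go right to H.
    H is a leaf — visit H.
At F: go right to L.
  Visit L.
  At L: go left to K.
    Visit K.
    At K: go left to Q.
      Visit Q.
      At Q: no left child.
      At Q: go right to M.
        M is a leaf — visit M.
    At K: no right child.
  At L: go right to C.
    Visit C.
    At C: go left to S.
      Visit S.
      At S: no left child.
      At S: go right to Z.
        Z is a leaf — visit Z.
    At C: no right child.
Full pre-order sequence: F, R, P, D, X, H, L, K, Q, M, C, S, Z.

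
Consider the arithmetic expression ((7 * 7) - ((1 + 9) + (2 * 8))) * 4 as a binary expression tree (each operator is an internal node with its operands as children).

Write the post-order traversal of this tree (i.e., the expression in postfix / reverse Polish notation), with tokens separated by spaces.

7 7 * 1 9 + 2 8 * + - 4 *

Post-order on an expression tree gives postfix notation: for each operator, emit left operand, right operand, then the operator.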